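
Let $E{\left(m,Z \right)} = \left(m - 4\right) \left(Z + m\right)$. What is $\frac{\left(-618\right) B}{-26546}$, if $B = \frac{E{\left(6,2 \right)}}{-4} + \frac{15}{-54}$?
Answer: $- \frac{7931}{79638} \approx -0.099588$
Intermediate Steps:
$E{\left(m,Z \right)} = \left(-4 + m\right) \left(Z + m\right)$
$B = - \frac{77}{18}$ ($B = \frac{6^{2} - 8 - 24 + 2 \cdot 6}{-4} + \frac{15}{-54} = \left(36 - 8 - 24 + 12\right) \left(- \frac{1}{4}\right) + 15 \left(- \frac{1}{54}\right) = 16 \left(- \frac{1}{4}\right) - \frac{5}{18} = -4 - \frac{5}{18} = - \frac{77}{18} \approx -4.2778$)
$\frac{\left(-618\right) B}{-26546} = \frac{\left(-618\right) \left(- \frac{77}{18}\right)}{-26546} = \frac{7931}{3} \left(- \frac{1}{26546}\right) = - \frac{7931}{79638}$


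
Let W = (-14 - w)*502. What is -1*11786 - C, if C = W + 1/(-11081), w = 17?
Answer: 41841857/11081 ≈ 3776.0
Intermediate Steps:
W = -15562 (W = (-14 - 1*17)*502 = (-14 - 17)*502 = -31*502 = -15562)
C = -172442523/11081 (C = -15562 + 1/(-11081) = -15562 - 1/11081 = -172442523/11081 ≈ -15562.)
-1*11786 - C = -1*11786 - 1*(-172442523/11081) = -11786 + 172442523/11081 = 41841857/11081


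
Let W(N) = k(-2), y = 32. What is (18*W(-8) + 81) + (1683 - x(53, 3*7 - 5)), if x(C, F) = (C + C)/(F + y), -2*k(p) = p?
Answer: 42715/24 ≈ 1779.8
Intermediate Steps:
k(p) = -p/2
W(N) = 1 (W(N) = -½*(-2) = 1)
x(C, F) = 2*C/(32 + F) (x(C, F) = (C + C)/(F + 32) = (2*C)/(32 + F) = 2*C/(32 + F))
(18*W(-8) + 81) + (1683 - x(53, 3*7 - 5)) = (18*1 + 81) + (1683 - 2*53/(32 + (3*7 - 5))) = (18 + 81) + (1683 - 2*53/(32 + (21 - 5))) = 99 + (1683 - 2*53/(32 + 16)) = 99 + (1683 - 2*53/48) = 99 + (1683 - 1*53/24) = 99 + (1683 - 53/24) = 99 + 40339/24 = 42715/24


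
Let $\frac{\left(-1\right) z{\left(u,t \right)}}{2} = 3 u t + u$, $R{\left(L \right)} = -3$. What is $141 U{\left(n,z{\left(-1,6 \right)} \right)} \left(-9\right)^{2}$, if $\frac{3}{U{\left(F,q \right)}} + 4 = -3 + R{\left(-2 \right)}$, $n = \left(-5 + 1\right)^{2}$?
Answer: $- \frac{34263}{10} \approx -3426.3$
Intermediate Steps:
$n = 16$ ($n = \left(-4\right)^{2} = 16$)
$z{\left(u,t \right)} = - 2 u - 6 t u$ ($z{\left(u,t \right)} = - 2 \left(3 u t + u\right) = - 2 \left(3 t u + u\right) = - 2 \left(u + 3 t u\right) = - 2 u - 6 t u$)
$U{\left(F,q \right)} = - \frac{3}{10}$ ($U{\left(F,q \right)} = \frac{3}{-4 - 6} = \frac{3}{-10} = 3 \left(- \frac{1}{10}\right) = - \frac{3}{10}$)
$141 U{\left(n,z{\left(-1,6 \right)} \right)} \left(-9\right)^{2} = 141 \left(- \frac{3}{10}\right) \left(-9\right)^{2} = \left(- \frac{423}{10}\right) 81 = - \frac{34263}{10}$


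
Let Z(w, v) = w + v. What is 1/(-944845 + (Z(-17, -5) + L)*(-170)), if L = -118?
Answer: -1/921045 ≈ -1.0857e-6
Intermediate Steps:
Z(w, v) = v + w
1/(-944845 + (Z(-17, -5) + L)*(-170)) = 1/(-944845 + ((-5 - 17) - 118)*(-170)) = 1/(-944845 + (-22 - 118)*(-170)) = 1/(-944845 - 140*(-170)) = 1/(-944845 + 23800) = 1/(-921045) = -1/921045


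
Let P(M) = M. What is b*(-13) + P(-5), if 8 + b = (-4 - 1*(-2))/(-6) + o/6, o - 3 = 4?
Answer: 159/2 ≈ 79.500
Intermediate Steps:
o = 7 (o = 3 + 4 = 7)
b = -13/2 (b = -8 + ((-4 - 1*(-2))/(-6) + 7/6) = -8 + ((-4 + 2)*(-⅙) + 7*(⅙)) = -8 + (-2*(-⅙) + 7/6) = -8 + (⅓ + 7/6) = -8 + 3/2 = -13/2 ≈ -6.5000)
b*(-13) + P(-5) = -13/2*(-13) - 5 = 169/2 - 5 = 159/2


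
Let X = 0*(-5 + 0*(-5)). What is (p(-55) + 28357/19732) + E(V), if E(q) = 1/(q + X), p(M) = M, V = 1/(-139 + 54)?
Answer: -2734123/19732 ≈ -138.56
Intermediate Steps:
V = -1/85 (V = 1/(-85) = -1/85 ≈ -0.011765)
X = 0 (X = 0*(-5 + 0) = 0*(-5) = 0)
E(q) = 1/q (E(q) = 1/(q + 0) = 1/q)
(p(-55) + 28357/19732) + E(V) = (-55 + 28357/19732) + 1/(-1/85) = (-55 + 28357*(1/19732)) - 85 = (-55 + 28357/19732) - 85 = -1056903/19732 - 85 = -2734123/19732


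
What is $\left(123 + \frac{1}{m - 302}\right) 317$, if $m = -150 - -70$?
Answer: $\frac{14894245}{382} \approx 38990.0$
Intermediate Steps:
$m = -80$ ($m = -150 + 70 = -80$)
$\left(123 + \frac{1}{m - 302}\right) 317 = \left(123 + \frac{1}{-80 - 302}\right) 317 = \left(123 + \frac{1}{-382}\right) 317 = \left(123 - \frac{1}{382}\right) 317 = \frac{46985}{382} \cdot 317 = \frac{14894245}{382}$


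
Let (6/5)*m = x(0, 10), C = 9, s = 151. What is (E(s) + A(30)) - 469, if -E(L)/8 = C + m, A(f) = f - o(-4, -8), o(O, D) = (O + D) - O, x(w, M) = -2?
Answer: -1469/3 ≈ -489.67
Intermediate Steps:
m = -5/3 (m = (5/6)*(-2) = -5/3 ≈ -1.6667)
o(O, D) = D (o(O, D) = (D + O) - O = D)
A(f) = 8 + f (A(f) = f - 1*(-8) = f + 8 = 8 + f)
E(L) = -176/3 (E(L) = -8*(9 - 5/3) = -8*22/3 = -176/3)
(E(s) + A(30)) - 469 = (-176/3 + (8 + 30)) - 469 = (-176/3 + 38) - 469 = -62/3 - 469 = -1469/3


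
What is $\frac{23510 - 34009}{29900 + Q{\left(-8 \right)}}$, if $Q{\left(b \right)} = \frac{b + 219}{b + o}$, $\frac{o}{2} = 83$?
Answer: $- \frac{1658842}{4724411} \approx -0.35112$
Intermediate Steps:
$o = 166$ ($o = 2 \cdot 83 = 166$)
$Q{\left(b \right)} = \frac{219 + b}{166 + b}$ ($Q{\left(b \right)} = \frac{b + 219}{b + 166} = \frac{219 + b}{166 + b}$)
$\frac{23510 - 34009}{29900 + Q{\left(-8 \right)}} = \frac{23510 - 34009}{29900 + \frac{219 - 8}{166 - 8}} = - \frac{10499}{29900 + \frac{1}{158} \cdot 211} = - \frac{10499}{29900 + \frac{211}{158}} = - \frac{10499}{\frac{4724411}{158}} = \left(-10499\right) \frac{158}{4724411} = - \frac{1658842}{4724411}$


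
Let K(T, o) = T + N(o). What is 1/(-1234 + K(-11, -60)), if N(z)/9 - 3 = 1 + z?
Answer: -1/1749 ≈ -0.00057176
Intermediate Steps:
N(z) = 36 + 9*z (N(z) = 27 + 9*(1 + z) = 27 + (9 + 9*z) = 36 + 9*z)
K(T, o) = 36 + T + 9*o (K(T, o) = T + (36 + 9*o) = 36 + T + 9*o)
1/(-1234 + K(-11, -60)) = 1/(-1234 + (36 - 11 + 9*(-60))) = 1/(-1234 + (36 - 11 - 540)) = 1/(-1234 - 515) = 1/(-1749) = -1/1749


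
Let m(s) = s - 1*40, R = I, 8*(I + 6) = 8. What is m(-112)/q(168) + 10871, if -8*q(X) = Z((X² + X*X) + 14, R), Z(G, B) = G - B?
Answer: 613853973/56467 ≈ 10871.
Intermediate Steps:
I = -5 (I = -6 + (⅛)*8 = -6 + 1 = -5)
R = -5
q(X) = -19/8 - X²/4 (q(X) = -(((X² + X*X) + 14) - 1*(-5))/8 = -(((X² + X²) + 14) + 5)/8 = -((2*X² + 14) + 5)/8 = -((14 + 2*X²) + 5)/8 = -(19 + 2*X²)/8 = -19/8 - X²/4)
m(s) = -40 + s (m(s) = s - 40 = -40 + s)
m(-112)/q(168) + 10871 = (-40 - 112)/(-19/8 - ¼*168²) + 10871 = -152/(-19/8 - ¼*28224) + 10871 = -152/(-19/8 - 7056) + 10871 = -152/(-56467/8) + 10871 = -152*(-8/56467) + 10871 = 1216/56467 + 10871 = 613853973/56467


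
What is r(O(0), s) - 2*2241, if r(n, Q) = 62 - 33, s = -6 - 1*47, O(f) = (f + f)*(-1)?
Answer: -4453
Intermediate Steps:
O(f) = -2*f (O(f) = (2*f)*(-1) = -2*f)
s = -53 (s = -6 - 47 = -53)
r(n, Q) = 29
r(O(0), s) - 2*2241 = 29 - 2*2241 = 29 - 4482 = -4453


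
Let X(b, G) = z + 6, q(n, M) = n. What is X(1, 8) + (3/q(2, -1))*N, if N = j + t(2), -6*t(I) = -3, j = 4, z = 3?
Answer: 63/4 ≈ 15.750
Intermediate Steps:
t(I) = 1/2 (t(I) = -1/6*(-3) = 1/2)
N = 9/2 (N = 4 + 1/2 = 9/2 ≈ 4.5000)
X(b, G) = 9 (X(b, G) = 3 + 6 = 9)
X(1, 8) + (3/q(2, -1))*N = 9 + (3/2)*(9/2) = 9 + 27/4 = 63/4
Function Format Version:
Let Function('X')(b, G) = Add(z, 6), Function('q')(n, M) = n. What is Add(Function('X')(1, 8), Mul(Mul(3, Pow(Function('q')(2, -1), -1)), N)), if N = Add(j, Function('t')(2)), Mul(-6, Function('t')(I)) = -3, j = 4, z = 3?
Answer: Rational(63, 4) ≈ 15.750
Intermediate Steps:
Function('t')(I) = Rational(1, 2) (Function('t')(I) = Mul(Rational(-1, 6), -3) = Rational(1, 2))
N = Rational(9, 2) (N = Add(4, Rational(1, 2)) = Rational(9, 2) ≈ 4.5000)
Function('X')(b, G) = 9 (Function('X')(b, G) = Add(3, 6) = 9)
Add(Function('X')(1, 8), Mul(Mul(3, Pow(Function('q')(2, -1), -1)), N)) = Add(9, Mul(Mul(3, Pow(2, -1)), Rational(9, 2))) = Add(9, Mul(Mul(3, Rational(1, 2)), Rational(9, 2))) = Add(9, Mul(Rational(3, 2), Rational(9, 2))) = Add(9, Rational(27, 4)) = Rational(63, 4)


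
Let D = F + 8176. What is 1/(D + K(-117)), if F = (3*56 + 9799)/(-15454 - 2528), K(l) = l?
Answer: 17982/144906971 ≈ 0.00012409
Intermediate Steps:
F = -9967/17982 (F = (168 + 9799)/(-17982) = 9967*(-1/17982) = -9967/17982 ≈ -0.55428)
D = 147010865/17982 (D = -9967/17982 + 8176 = 147010865/17982 ≈ 8175.4)
1/(D + K(-117)) = 1/(147010865/17982 - 117) = 1/(144906971/17982) = 17982/144906971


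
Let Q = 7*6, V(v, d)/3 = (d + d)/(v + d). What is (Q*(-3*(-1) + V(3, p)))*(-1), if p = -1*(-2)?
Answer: -1134/5 ≈ -226.80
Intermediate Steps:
p = 2
V(v, d) = 6*d/(d + v) (V(v, d) = 3*((d + d)/(v + d)) = 3*((2*d)/(d + v)) = 3*(2*d/(d + v)) = 6*d/(d + v))
Q = 42
(Q*(-3*(-1) + V(3, p)))*(-1) = (42*(-3*(-1) + 6*2/(2 + 3)))*(-1) = (42*(3 + 6*2/5))*(-1) = (42*(3 + 6*2*(⅕)))*(-1) = (42*(3 + 12/5))*(-1) = (42*(27/5))*(-1) = (1134/5)*(-1) = -1134/5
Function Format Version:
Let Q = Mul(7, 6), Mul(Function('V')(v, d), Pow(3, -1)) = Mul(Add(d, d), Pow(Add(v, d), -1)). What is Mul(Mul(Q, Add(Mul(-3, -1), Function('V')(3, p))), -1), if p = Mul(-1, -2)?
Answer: Rational(-1134, 5) ≈ -226.80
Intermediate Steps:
p = 2
Function('V')(v, d) = Mul(6, d, Pow(Add(d, v), -1)) (Function('V')(v, d) = Mul(3, Mul(Add(d, d), Pow(Add(v, d), -1))) = Mul(3, Mul(Mul(2, d), Pow(Add(d, v), -1))) = Mul(3, Mul(2, d, Pow(Add(d, v), -1))) = Mul(6, d, Pow(Add(d, v), -1)))
Q = 42
Mul(Mul(Q, Add(Mul(-3, -1), Function('V')(3, p))), -1) = Mul(Mul(42, Add(Mul(-3, -1), Mul(6, 2, Pow(Add(2, 3), -1)))), -1) = Mul(Mul(42, Add(3, Mul(6, 2, Pow(5, -1)))), -1) = Mul(Mul(42, Add(3, Mul(6, 2, Rational(1, 5)))), -1) = Mul(Mul(42, Add(3, Rational(12, 5))), -1) = Mul(Mul(42, Rational(27, 5)), -1) = Mul(Rational(1134, 5), -1) = Rational(-1134, 5)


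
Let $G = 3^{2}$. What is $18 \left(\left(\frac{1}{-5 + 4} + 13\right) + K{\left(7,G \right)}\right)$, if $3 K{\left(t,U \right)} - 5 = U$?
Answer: $300$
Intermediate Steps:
$G = 9$
$K{\left(t,U \right)} = \frac{5}{3} + \frac{U}{3}$
$18 \left(\left(\frac{1}{-5 + 4} + 13\right) + K{\left(7,G \right)}\right) = 18 \left(\left(\frac{1}{-5 + 4} + 13\right) + \left(\frac{5}{3} + \frac{1}{3} \cdot 9\right)\right) = 18 \left(\left(\frac{1}{-1} + 13\right) + \left(\frac{5}{3} + 3\right)\right) = 18 \left(\left(-1 + 13\right) + \frac{14}{3}\right) = 18 \left(12 + \frac{14}{3}\right) = 18 \cdot \frac{50}{3} = 300$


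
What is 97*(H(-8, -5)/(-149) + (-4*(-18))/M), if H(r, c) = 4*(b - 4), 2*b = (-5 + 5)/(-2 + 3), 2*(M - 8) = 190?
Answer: 1200472/15347 ≈ 78.222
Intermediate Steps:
M = 103 (M = 8 + (½)*190 = 8 + 95 = 103)
b = 0 (b = ((-5 + 5)/(-2 + 3))/2 = (0/1)/2 = (0*1)/2 = (½)*0 = 0)
H(r, c) = -16 (H(r, c) = 4*(0 - 4) = 4*(-4) = -16)
97*(H(-8, -5)/(-149) + (-4*(-18))/M) = 97*(-16/(-149) - 4*(-18)/103) = 97*(-16*(-1/149) + 72*(1/103)) = 97*(16/149 + 72/103) = 97*(12376/15347) = 1200472/15347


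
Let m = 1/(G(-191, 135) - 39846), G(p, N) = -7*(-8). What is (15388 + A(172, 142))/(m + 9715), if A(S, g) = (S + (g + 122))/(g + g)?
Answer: 14492274010/9148583093 ≈ 1.5841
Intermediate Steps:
G(p, N) = 56
A(S, g) = (122 + S + g)/(2*g) (A(S, g) = (S + (122 + g))/((2*g)) = (122 + S + g)*(1/(2*g)) = (122 + S + g)/(2*g))
m = -1/39790 (m = 1/(56 - 39846) = 1/(-39790) = -1/39790 ≈ -2.5132e-5)
(15388 + A(172, 142))/(m + 9715) = (15388 + (1/2)*(122 + 172 + 142)/142)/(-1/39790 + 9715) = (15388 + (1/2)*(1/142)*436)/(386559849/39790) = (15388 + 109/71)*(39790/386559849) = (1092657/71)*(39790/386559849) = 14492274010/9148583093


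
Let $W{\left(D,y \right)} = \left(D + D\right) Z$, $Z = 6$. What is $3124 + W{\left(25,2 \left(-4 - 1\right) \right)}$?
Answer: $3424$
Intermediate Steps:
$W{\left(D,y \right)} = 12 D$ ($W{\left(D,y \right)} = \left(D + D\right) 6 = 2 D 6 = 12 D$)
$3124 + W{\left(25,2 \left(-4 - 1\right) \right)} = 3124 + 12 \cdot 25 = 3124 + 300 = 3424$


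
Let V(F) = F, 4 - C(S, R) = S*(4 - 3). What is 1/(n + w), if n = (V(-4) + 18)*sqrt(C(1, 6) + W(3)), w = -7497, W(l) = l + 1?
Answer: -153/1147013 - 2*sqrt(7)/8029091 ≈ -0.00013405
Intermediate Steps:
W(l) = 1 + l
C(S, R) = 4 - S (C(S, R) = 4 - S*(4 - 3) = 4 - S)
n = 14*sqrt(7) (n = (-4 + 18)*sqrt((4 - 1*1) + (1 + 3)) = 14*sqrt((4 - 1) + 4) = 14*sqrt(3 + 4) = 14*sqrt(7) ≈ 37.041)
1/(n + w) = 1/(14*sqrt(7) - 7497) = 1/(-7497 + 14*sqrt(7))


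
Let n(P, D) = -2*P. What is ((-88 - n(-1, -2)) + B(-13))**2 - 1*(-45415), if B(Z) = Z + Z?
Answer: 58871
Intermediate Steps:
B(Z) = 2*Z
((-88 - n(-1, -2)) + B(-13))**2 - 1*(-45415) = ((-88 - (-2)*(-1)) + 2*(-13))**2 - 1*(-45415) = ((-88 - 1*2) - 26)**2 + 45415 = ((-88 - 2) - 26)**2 + 45415 = (-90 - 26)**2 + 45415 = (-116)**2 + 45415 = 13456 + 45415 = 58871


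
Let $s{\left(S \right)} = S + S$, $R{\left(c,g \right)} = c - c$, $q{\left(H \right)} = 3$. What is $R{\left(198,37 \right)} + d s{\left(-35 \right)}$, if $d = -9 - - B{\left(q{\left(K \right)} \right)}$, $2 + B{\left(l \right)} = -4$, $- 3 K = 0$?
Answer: $1050$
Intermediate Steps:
$K = 0$ ($K = \left(- \frac{1}{3}\right) 0 = 0$)
$B{\left(l \right)} = -6$ ($B{\left(l \right)} = -2 - 4 = -6$)
$R{\left(c,g \right)} = 0$
$s{\left(S \right)} = 2 S$
$d = -15$ ($d = -9 - \left(-1\right) \left(-6\right) = -9 - 6 = -15$)
$R{\left(198,37 \right)} + d s{\left(-35 \right)} = 0 - 15 \cdot 2 \left(-35\right) = 0 - -1050 = 0 + 1050 = 1050$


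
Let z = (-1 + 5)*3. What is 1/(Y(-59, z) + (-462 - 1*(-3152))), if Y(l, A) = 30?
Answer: 1/2720 ≈ 0.00036765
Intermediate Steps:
z = 12 (z = 4*3 = 12)
1/(Y(-59, z) + (-462 - 1*(-3152))) = 1/(30 + (-462 - 1*(-3152))) = 1/(30 + (-462 + 3152)) = 1/(30 + 2690) = 1/2720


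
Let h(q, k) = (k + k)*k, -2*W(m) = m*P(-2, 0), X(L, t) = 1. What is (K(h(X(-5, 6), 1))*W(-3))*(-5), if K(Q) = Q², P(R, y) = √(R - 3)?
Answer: -30*I*√5 ≈ -67.082*I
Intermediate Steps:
P(R, y) = √(-3 + R)
W(m) = -I*m*√5/2 (W(m) = -m*√(-3 - 2)/2 = -m*√(-5)/2 = -m*I*√5/2 = -I*m*√5/2)
h(q, k) = 2*k² (h(q, k) = (2*k)*k = 2*k²)
(K(h(X(-5, 6), 1))*W(-3))*(-5) = ((2*1²)²*(-½*I*(-3)*√5))*(-5) = ((2*1)²*(3*I*√5/2))*(-5) = (2²*(3*I*√5/2))*(-5) = (4*(3*I*√5/2))*(-5) = (6*I*√5)*(-5) = -30*I*√5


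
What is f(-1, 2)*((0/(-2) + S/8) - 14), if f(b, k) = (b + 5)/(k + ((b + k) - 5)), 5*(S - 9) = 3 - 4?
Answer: 129/5 ≈ 25.800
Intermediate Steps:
S = 44/5 (S = 9 + (3 - 4)/5 = 9 + (⅕)*(-1) = 9 - ⅕ = 44/5 ≈ 8.8000)
f(b, k) = (5 + b)/(-5 + b + 2*k) (f(b, k) = (5 + b)/(k + (-5 + b + k)) = (5 + b)/(-5 + b + 2*k))
f(-1, 2)*((0/(-2) + S/8) - 14) = ((5 - 1)/(-5 - 1 + 2*2))*((0/(-2) + (44/5)/8) - 14) = (4/(-5 - 1 + 4))*((0*(-½) + (44/5)*(⅛)) - 14) = (4/(-2))*((0 + 11/10) - 14) = (-½*4)*(11/10 - 14) = -2*(-129/10) = 129/5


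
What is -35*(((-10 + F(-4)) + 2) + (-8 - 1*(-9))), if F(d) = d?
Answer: 385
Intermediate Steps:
-35*(((-10 + F(-4)) + 2) + (-8 - 1*(-9))) = -35*(((-10 - 4) + 2) + (-8 - 1*(-9))) = -35*((-14 + 2) + (-8 + 9)) = -35*(-12 + 1) = -35*(-11) = 385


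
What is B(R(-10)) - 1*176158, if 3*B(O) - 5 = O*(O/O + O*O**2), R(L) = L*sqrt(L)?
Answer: 157177 - 10*I*sqrt(10)/3 ≈ 1.5718e+5 - 10.541*I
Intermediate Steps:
R(L) = L**(3/2)
B(O) = 5/3 + O*(1 + O**3)/3 (B(O) = 5/3 + (O*(O/O + O*O**2))/3 = 5/3 + (O*(1 + O**3))/3 = 5/3 + O*(1 + O**3)/3)
B(R(-10)) - 1*176158 = (5/3 + (-10)**(3/2)/3 + ((-10)**(3/2))**4/3) - 1*176158 = (5/3 + (-10*I*sqrt(10))/3 + (-10*I*sqrt(10))**4/3) - 176158 = (5/3 - 10*I*sqrt(10)/3 + (1/3)*1000000) - 176158 = (5/3 - 10*I*sqrt(10)/3 + 1000000/3) - 176158 = (333335 - 10*I*sqrt(10)/3) - 176158 = 157177 - 10*I*sqrt(10)/3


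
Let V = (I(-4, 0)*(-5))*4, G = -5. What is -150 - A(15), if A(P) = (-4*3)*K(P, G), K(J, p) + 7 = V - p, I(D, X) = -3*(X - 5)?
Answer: -3774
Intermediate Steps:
I(D, X) = 15 - 3*X (I(D, X) = -3*(-5 + X) = 15 - 3*X)
V = -300 (V = ((15 - 3*0)*(-5))*4 = ((15 + 0)*(-5))*4 = (15*(-5))*4 = -75*4 = -300)
K(J, p) = -307 - p (K(J, p) = -7 + (-300 - p) = -307 - p)
A(P) = 3624 (A(P) = (-4*3)*(-307 - 1*(-5)) = -12*(-307 + 5) = -12*(-302) = 3624)
-150 - A(15) = -150 - 1*3624 = -150 - 3624 = -3774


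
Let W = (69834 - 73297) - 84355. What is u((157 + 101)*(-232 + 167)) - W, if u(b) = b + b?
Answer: 54278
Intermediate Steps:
W = -87818 (W = -3463 - 84355 = -87818)
u(b) = 2*b
u((157 + 101)*(-232 + 167)) - W = 2*((157 + 101)*(-232 + 167)) - 1*(-87818) = 2*(258*(-65)) + 87818 = 2*(-16770) + 87818 = -33540 + 87818 = 54278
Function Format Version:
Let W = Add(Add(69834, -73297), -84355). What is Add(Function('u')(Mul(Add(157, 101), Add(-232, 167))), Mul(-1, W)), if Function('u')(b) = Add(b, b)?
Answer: 54278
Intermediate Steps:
W = -87818 (W = Add(-3463, -84355) = -87818)
Function('u')(b) = Mul(2, b)
Add(Function('u')(Mul(Add(157, 101), Add(-232, 167))), Mul(-1, W)) = Add(Mul(2, Mul(Add(157, 101), Add(-232, 167))), Mul(-1, -87818)) = Add(Mul(2, Mul(258, -65)), 87818) = Add(Mul(2, -16770), 87818) = Add(-33540, 87818) = 54278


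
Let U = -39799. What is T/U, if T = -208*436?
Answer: 90688/39799 ≈ 2.2786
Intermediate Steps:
T = -90688
T/U = -90688/(-39799) = -90688*(-1/39799) = 90688/39799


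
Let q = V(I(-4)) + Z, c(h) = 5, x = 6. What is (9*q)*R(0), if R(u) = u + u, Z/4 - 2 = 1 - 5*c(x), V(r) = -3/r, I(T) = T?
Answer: 0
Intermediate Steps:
Z = -88 (Z = 8 + 4*(1 - 5*5) = 8 + 4*(1 - 25) = 8 + 4*(-24) = 8 - 96 = -88)
R(u) = 2*u
q = -349/4 (q = -3/(-4) - 88 = -3*(-¼) - 88 = ¾ - 88 = -349/4 ≈ -87.250)
(9*q)*R(0) = (9*(-349/4))*(2*0) = -3141/4*0 = 0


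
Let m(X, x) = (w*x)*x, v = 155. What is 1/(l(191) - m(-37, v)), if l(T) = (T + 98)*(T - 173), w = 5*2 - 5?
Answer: -1/114923 ≈ -8.7015e-6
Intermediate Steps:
w = 5 (w = 10 - 5 = 5)
m(X, x) = 5*x² (m(X, x) = (5*x)*x = 5*x²)
l(T) = (-173 + T)*(98 + T) (l(T) = (98 + T)*(-173 + T) = (-173 + T)*(98 + T))
1/(l(191) - m(-37, v)) = 1/((-16954 + 191² - 75*191) - 5*155²) = 1/((-16954 + 36481 - 14325) - 5*24025) = 1/(5202 - 1*120125) = 1/(5202 - 120125) = 1/(-114923) = -1/114923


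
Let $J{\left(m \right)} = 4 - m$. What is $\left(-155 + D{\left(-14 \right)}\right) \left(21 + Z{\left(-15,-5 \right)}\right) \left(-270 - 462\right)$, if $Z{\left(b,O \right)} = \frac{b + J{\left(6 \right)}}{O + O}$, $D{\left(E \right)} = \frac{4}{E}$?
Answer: $\frac{90310134}{35} \approx 2.5803 \cdot 10^{6}$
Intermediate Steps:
$Z{\left(b,O \right)} = \frac{-2 + b}{2 O}$ ($Z{\left(b,O \right)} = \frac{b + \left(4 - 6\right)}{O + O} = \frac{b + \left(4 - 6\right)}{2 O} = \left(b - 2\right) \frac{1}{2 O} = \left(-2 + b\right) \frac{1}{2 O} = \frac{-2 + b}{2 O}$)
$\left(-155 + D{\left(-14 \right)}\right) \left(21 + Z{\left(-15,-5 \right)}\right) \left(-270 - 462\right) = \left(-155 + \frac{4}{-14}\right) \left(21 + \frac{-2 - 15}{2 \left(-5\right)}\right) \left(-270 - 462\right) = \left(-155 + 4 \left(- \frac{1}{14}\right)\right) \left(21 + \frac{1}{2} \left(- \frac{1}{5}\right) \left(-17\right)\right) \left(-732\right) = \left(-155 - \frac{2}{7}\right) \left(21 + \frac{17}{10}\right) \left(-732\right) = \left(- \frac{1087}{7}\right) \frac{227}{10} \left(-732\right) = \left(- \frac{246749}{70}\right) \left(-732\right) = \frac{90310134}{35}$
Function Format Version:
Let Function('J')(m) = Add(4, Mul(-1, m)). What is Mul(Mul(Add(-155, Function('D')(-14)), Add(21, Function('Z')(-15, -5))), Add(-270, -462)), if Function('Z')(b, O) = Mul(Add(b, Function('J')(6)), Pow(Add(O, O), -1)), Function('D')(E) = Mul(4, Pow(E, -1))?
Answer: Rational(90310134, 35) ≈ 2.5803e+6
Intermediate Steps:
Function('Z')(b, O) = Mul(Rational(1, 2), Pow(O, -1), Add(-2, b)) (Function('Z')(b, O) = Mul(Add(b, Add(4, Mul(-1, 6))), Pow(Add(O, O), -1)) = Mul(Add(b, Add(4, -6)), Pow(Mul(2, O), -1)) = Mul(Add(b, -2), Mul(Rational(1, 2), Pow(O, -1))) = Mul(Add(-2, b), Mul(Rational(1, 2), Pow(O, -1))) = Mul(Rational(1, 2), Pow(O, -1), Add(-2, b)))
Mul(Mul(Add(-155, Function('D')(-14)), Add(21, Function('Z')(-15, -5))), Add(-270, -462)) = Mul(Mul(Add(-155, Mul(4, Pow(-14, -1))), Add(21, Mul(Rational(1, 2), Pow(-5, -1), Add(-2, -15)))), Add(-270, -462)) = Mul(Mul(Add(-155, Mul(4, Rational(-1, 14))), Add(21, Mul(Rational(1, 2), Rational(-1, 5), -17))), -732) = Mul(Mul(Add(-155, Rational(-2, 7)), Add(21, Rational(17, 10))), -732) = Mul(Mul(Rational(-1087, 7), Rational(227, 10)), -732) = Mul(Rational(-246749, 70), -732) = Rational(90310134, 35)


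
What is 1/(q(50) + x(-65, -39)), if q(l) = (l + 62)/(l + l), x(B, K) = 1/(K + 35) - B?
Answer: 100/6587 ≈ 0.015181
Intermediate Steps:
x(B, K) = 1/(35 + K) - B
q(l) = (62 + l)/(2*l) (q(l) = (62 + l)/((2*l)) = (62 + l)*(1/(2*l)) = (62 + l)/(2*l))
1/(q(50) + x(-65, -39)) = 1/((½)*(62 + 50)/50 + (1 - 35*(-65) - 1*(-65)*(-39))/(35 - 39)) = 1/((½)*(1/50)*112 + (1 + 2275 - 2535)/(-4)) = 1/(28/25 - ¼*(-259)) = 1/(28/25 + 259/4) = 1/(6587/100) = 100/6587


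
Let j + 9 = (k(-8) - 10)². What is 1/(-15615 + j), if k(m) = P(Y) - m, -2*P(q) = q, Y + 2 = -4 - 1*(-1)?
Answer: -4/62495 ≈ -6.4005e-5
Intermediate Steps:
Y = -5 (Y = -2 + (-4 - 1*(-1)) = -2 + (-4 + 1) = -2 - 3 = -5)
P(q) = -q/2
k(m) = 5/2 - m (k(m) = -½*(-5) - m = 5/2 - m)
j = -35/4 (j = -9 + ((5/2 - 1*(-8)) - 10)² = -9 + ((5/2 + 8) - 10)² = -9 + (21/2 - 10)² = -9 + (½)² = -9 + ¼ = -35/4 ≈ -8.7500)
1/(-15615 + j) = 1/(-15615 - 35/4) = 1/(-62495/4) = -4/62495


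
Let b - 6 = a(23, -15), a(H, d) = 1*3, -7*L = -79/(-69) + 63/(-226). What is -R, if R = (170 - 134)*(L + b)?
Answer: -5813490/18193 ≈ -319.55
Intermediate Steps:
L = -13507/109158 (L = -(-79/(-69) + 63/(-226))/7 = -(-79*(-1/69) + 63*(-1/226))/7 = -(79/69 - 63/226)/7 = -⅐*13507/15594 = -13507/109158 ≈ -0.12374)
a(H, d) = 3
b = 9 (b = 6 + 3 = 9)
R = 5813490/18193 (R = (170 - 134)*(-13507/109158 + 9) = 36*(968915/109158) = 5813490/18193 ≈ 319.55)
-R = -1*5813490/18193 = -5813490/18193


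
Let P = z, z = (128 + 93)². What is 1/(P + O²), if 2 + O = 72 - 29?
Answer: 1/50522 ≈ 1.9793e-5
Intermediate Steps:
O = 41 (O = -2 + (72 - 29) = -2 + 43 = 41)
z = 48841 (z = 221² = 48841)
P = 48841
1/(P + O²) = 1/(48841 + 41²) = 1/(48841 + 1681) = 1/50522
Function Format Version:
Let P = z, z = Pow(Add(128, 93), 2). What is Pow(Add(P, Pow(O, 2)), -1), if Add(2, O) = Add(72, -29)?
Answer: Rational(1, 50522) ≈ 1.9793e-5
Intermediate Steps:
O = 41 (O = Add(-2, Add(72, -29)) = Add(-2, 43) = 41)
z = 48841 (z = Pow(221, 2) = 48841)
P = 48841
Pow(Add(P, Pow(O, 2)), -1) = Pow(Add(48841, Pow(41, 2)), -1) = Pow(Add(48841, 1681), -1) = Pow(50522, -1) = Rational(1, 50522)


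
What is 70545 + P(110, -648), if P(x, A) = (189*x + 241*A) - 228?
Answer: -65061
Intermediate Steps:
P(x, A) = -228 + 189*x + 241*A
70545 + P(110, -648) = 70545 + (-228 + 189*110 + 241*(-648)) = 70545 + (-228 + 20790 - 156168) = 70545 - 135606 = -65061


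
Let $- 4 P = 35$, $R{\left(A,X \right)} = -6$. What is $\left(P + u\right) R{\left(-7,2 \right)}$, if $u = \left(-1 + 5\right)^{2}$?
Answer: $- \frac{87}{2} \approx -43.5$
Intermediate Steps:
$u = 16$ ($u = 4^{2} = 16$)
$P = - \frac{35}{4}$ ($P = \left(- \frac{1}{4}\right) 35 = - \frac{35}{4} \approx -8.75$)
$\left(P + u\right) R{\left(-7,2 \right)} = \left(- \frac{35}{4} + 16\right) \left(-6\right) = \frac{29}{4} \left(-6\right) = - \frac{87}{2}$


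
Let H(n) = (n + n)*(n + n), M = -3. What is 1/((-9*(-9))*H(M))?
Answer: 1/2916 ≈ 0.00034294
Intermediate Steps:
H(n) = 4*n² (H(n) = (2*n)*(2*n) = 4*n²)
1/((-9*(-9))*H(M)) = 1/((-9*(-9))*(4*(-3)²)) = 1/(81*(4*9)) = 1/(81*36) = 1/2916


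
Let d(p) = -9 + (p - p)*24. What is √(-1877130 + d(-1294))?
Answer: 3*I*√208571 ≈ 1370.1*I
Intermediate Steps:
d(p) = -9 (d(p) = -9 + 0*24 = -9 + 0 = -9)
√(-1877130 + d(-1294)) = √(-1877130 - 9) = √(-1877139) = 3*I*√208571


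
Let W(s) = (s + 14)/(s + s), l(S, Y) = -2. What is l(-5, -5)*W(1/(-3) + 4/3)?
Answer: -15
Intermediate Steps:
W(s) = (14 + s)/(2*s) (W(s) = (14 + s)/((2*s)) = (14 + s)*(1/(2*s)) = (14 + s)/(2*s))
l(-5, -5)*W(1/(-3) + 4/3) = -(14 + (1/(-3) + 4/3))/(1/(-3) + 4/3) = -(14 + (1*(-1/3) + 4*(1/3)))/(1*(-1/3) + 4*(1/3)) = -(14 + (-1/3 + 4/3))/(-1/3 + 4/3) = -(14 + 1)/1 = -15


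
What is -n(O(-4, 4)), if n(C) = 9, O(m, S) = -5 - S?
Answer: -9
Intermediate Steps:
-n(O(-4, 4)) = -1*9 = -9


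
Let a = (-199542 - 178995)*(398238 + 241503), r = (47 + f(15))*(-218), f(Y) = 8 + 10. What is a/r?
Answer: 242165638917/14170 ≈ 1.7090e+7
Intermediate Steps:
f(Y) = 18
r = -14170 (r = (47 + 18)*(-218) = 65*(-218) = -14170)
a = -242165638917 (a = -378537*639741 = -242165638917)
a/r = -242165638917/(-14170) = -242165638917*(-1/14170) = 242165638917/14170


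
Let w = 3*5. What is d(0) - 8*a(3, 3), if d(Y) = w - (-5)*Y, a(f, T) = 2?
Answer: -1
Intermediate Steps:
w = 15
d(Y) = 15 + 5*Y (d(Y) = 15 - (-5)*Y = 15 + 5*Y)
d(0) - 8*a(3, 3) = (15 + 5*0) - 8*2 = (15 + 0) - 16 = 15 - 16 = -1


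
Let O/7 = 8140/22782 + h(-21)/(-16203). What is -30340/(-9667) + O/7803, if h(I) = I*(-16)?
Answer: 14566492513294802/4640762623118391 ≈ 3.1388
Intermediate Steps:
h(I) = -16*I
O = 144943946/61522791 (O = 7*(8140/22782 - 16*(-21)/(-16203)) = 7*(8140*(1/22782) + 336*(-1/16203)) = 7*(4070/11391 - 112/5401) = 7*(20706278/61522791) = 144943946/61522791 ≈ 2.3559)
-30340/(-9667) + O/7803 = -30340/(-9667) + (144943946/61522791)/7803 = -30340*(-1/9667) + (144943946/61522791)*(1/7803) = 30340/9667 + 144943946/480062338173 = 14566492513294802/4640762623118391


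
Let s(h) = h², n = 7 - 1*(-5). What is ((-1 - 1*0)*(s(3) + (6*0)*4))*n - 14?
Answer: -122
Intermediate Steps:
n = 12 (n = 7 + 5 = 12)
((-1 - 1*0)*(s(3) + (6*0)*4))*n - 14 = ((-1 - 1*0)*(3² + (6*0)*4))*12 - 14 = ((-1 + 0)*(9 + 0*4))*12 - 14 = -(9 + 0)*12 - 14 = -1*9*12 - 14 = -9*12 - 14 = -108 - 14 = -122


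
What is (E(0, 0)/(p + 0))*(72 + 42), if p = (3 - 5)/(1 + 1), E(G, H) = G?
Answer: 0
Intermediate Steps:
p = -1 (p = -2/2 = -2*½ = -1)
(E(0, 0)/(p + 0))*(72 + 42) = (0/(-1 + 0))*(72 + 42) = (0/(-1))*114 = -1*0*114 = 0*114 = 0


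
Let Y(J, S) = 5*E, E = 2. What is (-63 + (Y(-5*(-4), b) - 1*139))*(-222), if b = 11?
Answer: 42624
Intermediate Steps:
Y(J, S) = 10 (Y(J, S) = 5*2 = 10)
(-63 + (Y(-5*(-4), b) - 1*139))*(-222) = (-63 + (10 - 1*139))*(-222) = (-63 + (10 - 139))*(-222) = (-63 - 129)*(-222) = -192*(-222) = 42624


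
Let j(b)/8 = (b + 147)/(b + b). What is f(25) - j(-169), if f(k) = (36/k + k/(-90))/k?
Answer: -901613/1901250 ≈ -0.47422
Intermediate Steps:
j(b) = 4*(147 + b)/b (j(b) = 8*((b + 147)/(b + b)) = 8*((147 + b)/((2*b))) = 8*((147 + b)*(1/(2*b))) = 8*((147 + b)/(2*b)) = 4*(147 + b)/b)
f(k) = (36/k - k/90)/k (f(k) = (36/k + k*(-1/90))/k = (36/k - k/90)/k)
f(25) - j(-169) = (-1/90 + 36/25²) - (4 + 588/(-169)) = (-1/90 + 36*(1/625)) - (4 + 588*(-1/169)) = (-1/90 + 36/625) - (4 - 588/169) = 523/11250 - 1*88/169 = 523/11250 - 88/169 = -901613/1901250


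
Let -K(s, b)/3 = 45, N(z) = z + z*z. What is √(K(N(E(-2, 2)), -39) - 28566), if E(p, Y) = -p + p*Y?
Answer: 3*I*√3189 ≈ 169.41*I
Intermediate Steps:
E(p, Y) = -p + Y*p
N(z) = z + z²
K(s, b) = -135 (K(s, b) = -3*45 = -135)
√(K(N(E(-2, 2)), -39) - 28566) = √(-135 - 28566) = √(-28701) = 3*I*√3189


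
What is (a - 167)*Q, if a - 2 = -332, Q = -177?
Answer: 87969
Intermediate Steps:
a = -330 (a = 2 - 332 = -330)
(a - 167)*Q = (-330 - 167)*(-177) = -497*(-177) = 87969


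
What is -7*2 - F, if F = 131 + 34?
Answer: -179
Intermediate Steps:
F = 165
-7*2 - F = -7*2 - 1*165 = -14 - 165 = -179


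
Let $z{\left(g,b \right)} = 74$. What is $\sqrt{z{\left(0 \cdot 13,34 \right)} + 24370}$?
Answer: $6 \sqrt{679} \approx 156.35$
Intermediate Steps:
$\sqrt{z{\left(0 \cdot 13,34 \right)} + 24370} = \sqrt{74 + 24370} = \sqrt{24444} = 6 \sqrt{679}$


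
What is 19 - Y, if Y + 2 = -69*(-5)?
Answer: -324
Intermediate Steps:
Y = 343 (Y = -2 - 69*(-5) = -2 + 345 = 343)
19 - Y = 19 - 1*343 = 19 - 343 = -324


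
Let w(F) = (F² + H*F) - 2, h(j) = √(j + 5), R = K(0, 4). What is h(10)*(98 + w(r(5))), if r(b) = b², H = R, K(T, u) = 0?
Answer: 721*√15 ≈ 2792.4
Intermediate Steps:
R = 0
h(j) = √(5 + j)
H = 0
w(F) = -2 + F² (w(F) = (F² + 0*F) - 2 = (F² + 0) - 2 = F² - 2 = -2 + F²)
h(10)*(98 + w(r(5))) = √(5 + 10)*(98 + (-2 + (5²)²)) = √15*(98 + (-2 + 25²)) = √15*(98 + (-2 + 625)) = √15*(98 + 623) = √15*721 = 721*√15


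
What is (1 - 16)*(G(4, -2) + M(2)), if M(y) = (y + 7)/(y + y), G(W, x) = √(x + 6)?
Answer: -255/4 ≈ -63.750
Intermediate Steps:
G(W, x) = √(6 + x)
M(y) = (7 + y)/(2*y) (M(y) = (7 + y)/((2*y)) = (7 + y)*(1/(2*y)) = (7 + y)/(2*y))
(1 - 16)*(G(4, -2) + M(2)) = (1 - 16)*(√(6 - 2) + (½)*(7 + 2)/2) = -15*(√4 + (½)*(½)*9) = -15*(2 + 9/4) = -15*17/4 = -255/4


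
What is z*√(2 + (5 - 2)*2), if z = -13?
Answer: -26*√2 ≈ -36.770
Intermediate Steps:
z*√(2 + (5 - 2)*2) = -13*√(2 + (5 - 2)*2) = -13*√(2 + 3*2) = -13*√(2 + 6) = -26*√2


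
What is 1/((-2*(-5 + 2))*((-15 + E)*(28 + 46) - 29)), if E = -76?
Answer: -1/40578 ≈ -2.4644e-5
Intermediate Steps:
1/((-2*(-5 + 2))*((-15 + E)*(28 + 46) - 29)) = 1/((-2*(-5 + 2))*((-15 - 76)*(28 + 46) - 29)) = 1/((-2*(-3))*(-91*74 - 29)) = 1/(6*(-6734 - 29)) = 1/(6*(-6763)) = 1/(-40578) = -1/40578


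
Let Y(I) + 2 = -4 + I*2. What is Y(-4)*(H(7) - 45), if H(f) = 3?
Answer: 588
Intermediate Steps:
Y(I) = -6 + 2*I (Y(I) = -2 + (-4 + I*2) = -2 + (-4 + 2*I) = -6 + 2*I)
Y(-4)*(H(7) - 45) = (-6 + 2*(-4))*(3 - 45) = (-6 - 8)*(-42) = -14*(-42) = 588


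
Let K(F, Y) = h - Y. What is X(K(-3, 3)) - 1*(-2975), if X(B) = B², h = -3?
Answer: 3011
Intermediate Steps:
K(F, Y) = -3 - Y
X(K(-3, 3)) - 1*(-2975) = (-3 - 1*3)² - 1*(-2975) = (-3 - 3)² + 2975 = (-6)² + 2975 = 36 + 2975 = 3011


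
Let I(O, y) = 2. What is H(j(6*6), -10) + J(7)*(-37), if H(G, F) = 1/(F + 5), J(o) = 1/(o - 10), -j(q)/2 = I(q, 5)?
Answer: 182/15 ≈ 12.133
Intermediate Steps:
j(q) = -4 (j(q) = -2*2 = -4)
J(o) = 1/(-10 + o)
H(G, F) = 1/(5 + F)
H(j(6*6), -10) + J(7)*(-37) = 1/(5 - 10) - 37/(-10 + 7) = 1/(-5) - 37/(-3) = -⅕ - ⅓*(-37) = -⅕ + 37/3 = 182/15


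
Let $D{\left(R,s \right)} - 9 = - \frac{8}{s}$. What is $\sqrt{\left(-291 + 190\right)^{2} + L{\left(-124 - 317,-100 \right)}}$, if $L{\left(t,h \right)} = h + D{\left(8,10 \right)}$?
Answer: $\frac{\sqrt{252730}}{5} \approx 100.54$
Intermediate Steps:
$D{\left(R,s \right)} = 9 - \frac{8}{s}$
$L{\left(t,h \right)} = \frac{41}{5} + h$ ($L{\left(t,h \right)} = h + \left(9 - \frac{8}{10}\right) = h + \left(9 - \frac{4}{5}\right) = h + \frac{41}{5} = \frac{41}{5} + h$)
$\sqrt{\left(-291 + 190\right)^{2} + L{\left(-124 - 317,-100 \right)}} = \sqrt{\left(-291 + 190\right)^{2} + \left(\frac{41}{5} - 100\right)} = \sqrt{\left(-101\right)^{2} - \frac{459}{5}} = \sqrt{10201 - \frac{459}{5}} = \sqrt{\frac{50546}{5}} = \frac{\sqrt{252730}}{5}$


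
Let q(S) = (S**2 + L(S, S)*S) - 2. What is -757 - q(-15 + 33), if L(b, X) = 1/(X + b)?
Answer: -2159/2 ≈ -1079.5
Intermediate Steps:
q(S) = -3/2 + S**2 (q(S) = (S**2 + S/(S + S)) - 2 = (S**2 + S/((2*S))) - 2 = (S**2 + (1/(2*S))*S) - 2 = (S**2 + 1/2) - 2 = (1/2 + S**2) - 2 = -3/2 + S**2)
-757 - q(-15 + 33) = -757 - (-3/2 + (-15 + 33)**2) = -757 - (-3/2 + 18**2) = -757 - (-3/2 + 324) = -757 - 1*645/2 = -757 - 645/2 = -2159/2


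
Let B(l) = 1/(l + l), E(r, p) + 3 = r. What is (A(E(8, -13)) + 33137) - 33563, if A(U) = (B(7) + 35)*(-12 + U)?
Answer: -1343/2 ≈ -671.50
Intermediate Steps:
E(r, p) = -3 + r
B(l) = 1/(2*l)
A(U) = -2946/7 + 491*U/14 (A(U) = ((1/2)/7 + 35)*(-12 + U) = ((1/2)*(1/7) + 35)*(-12 + U) = (1/14 + 35)*(-12 + U) = 491*(-12 + U)/14 = -2946/7 + 491*U/14)
(A(E(8, -13)) + 33137) - 33563 = ((-2946/7 + 491*(-3 + 8)/14) + 33137) - 33563 = ((-2946/7 + (491/14)*5) + 33137) - 33563 = ((-2946/7 + 2455/14) + 33137) - 33563 = (-491/2 + 33137) - 33563 = 65783/2 - 33563 = -1343/2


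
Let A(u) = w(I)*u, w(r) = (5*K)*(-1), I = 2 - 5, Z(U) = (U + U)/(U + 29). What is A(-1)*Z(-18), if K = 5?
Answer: -900/11 ≈ -81.818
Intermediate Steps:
Z(U) = 2*U/(29 + U) (Z(U) = (2*U)/(29 + U) = 2*U/(29 + U))
I = -3
w(r) = -25 (w(r) = (5*5)*(-1) = 25*(-1) = -25)
A(u) = -25*u
A(-1)*Z(-18) = (-25*(-1))*(2*(-18)/(29 - 18)) = 25*(2*(-18)/11) = 25*(2*(-18)*(1/11)) = 25*(-36/11) = -900/11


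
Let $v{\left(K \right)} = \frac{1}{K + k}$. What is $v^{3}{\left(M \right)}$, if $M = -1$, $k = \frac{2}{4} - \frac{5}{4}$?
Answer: $- \frac{64}{343} \approx -0.18659$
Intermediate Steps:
$k = - \frac{3}{4}$ ($k = 2 \cdot \frac{1}{4} - \frac{5}{4} = \frac{1}{2} - \frac{5}{4} = - \frac{3}{4} \approx -0.75$)
$v{\left(K \right)} = \frac{1}{- \frac{3}{4} + K}$ ($v{\left(K \right)} = \frac{1}{K - \frac{3}{4}} = \frac{1}{- \frac{3}{4} + K}$)
$v^{3}{\left(M \right)} = \left(\frac{4}{-3 + 4 \left(-1\right)}\right)^{3} = \left(\frac{4}{-3 - 4}\right)^{3} = \left(\frac{4}{-7}\right)^{3} = \left(4 \left(- \frac{1}{7}\right)\right)^{3} = \left(- \frac{4}{7}\right)^{3} = - \frac{64}{343}$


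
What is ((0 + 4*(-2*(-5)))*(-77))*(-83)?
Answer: 255640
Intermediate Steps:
((0 + 4*(-2*(-5)))*(-77))*(-83) = ((0 + 4*10)*(-77))*(-83) = ((0 + 40)*(-77))*(-83) = (40*(-77))*(-83) = -3080*(-83) = 255640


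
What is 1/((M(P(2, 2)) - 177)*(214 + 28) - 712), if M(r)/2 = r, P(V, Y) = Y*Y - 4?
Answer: -1/43546 ≈ -2.2964e-5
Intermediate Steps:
P(V, Y) = -4 + Y² (P(V, Y) = Y² - 4 = -4 + Y²)
M(r) = 2*r
1/((M(P(2, 2)) - 177)*(214 + 28) - 712) = 1/((2*(-4 + 2²) - 177)*(214 + 28) - 712) = 1/((2*(-4 + 4) - 177)*242 - 712) = 1/((2*0 - 177)*242 - 712) = 1/((0 - 177)*242 - 712) = 1/(-177*242 - 712) = 1/(-42834 - 712) = 1/(-43546) = -1/43546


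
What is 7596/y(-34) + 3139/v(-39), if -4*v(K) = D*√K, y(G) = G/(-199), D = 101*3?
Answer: 755802/17 + 12556*I*√39/11817 ≈ 44459.0 + 6.6355*I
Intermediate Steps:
D = 303
y(G) = -G/199 (y(G) = G*(-1/199) = -G/199)
v(K) = -303*√K/4
7596/y(-34) + 3139/v(-39) = 7596/((-1/199*(-34))) + 3139/((-303*I*√39/4)) = 7596/(34/199) + 3139/((-303*I*√39/4)) = 7596*(199/34) + 3139/((-303*I*√39/4)) = 755802/17 + 3139*(4*I*√39/11817) = 755802/17 + 12556*I*√39/11817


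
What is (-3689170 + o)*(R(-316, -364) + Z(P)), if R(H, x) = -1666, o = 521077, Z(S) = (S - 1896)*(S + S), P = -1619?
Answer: -36052594203072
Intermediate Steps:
Z(S) = 2*S*(-1896 + S) (Z(S) = (-1896 + S)*(2*S) = 2*S*(-1896 + S))
(-3689170 + o)*(R(-316, -364) + Z(P)) = (-3689170 + 521077)*(-1666 + 2*(-1619)*(-1896 - 1619)) = -3168093*(-1666 + 2*(-1619)*(-3515)) = -3168093*(-1666 + 11381570) = -3168093*11379904 = -36052594203072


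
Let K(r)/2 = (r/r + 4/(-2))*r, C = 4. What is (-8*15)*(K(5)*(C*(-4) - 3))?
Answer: -22800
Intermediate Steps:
K(r) = -2*r (K(r) = 2*((r/r + 4/(-2))*r) = 2*((1 + 4*(-½))*r) = 2*((1 - 2)*r) = 2*(-r) = -2*r)
(-8*15)*(K(5)*(C*(-4) - 3)) = (-8*15)*((-2*5)*(4*(-4) - 3)) = -(-1200)*(-16 - 3) = -(-1200)*(-19) = -120*190 = -22800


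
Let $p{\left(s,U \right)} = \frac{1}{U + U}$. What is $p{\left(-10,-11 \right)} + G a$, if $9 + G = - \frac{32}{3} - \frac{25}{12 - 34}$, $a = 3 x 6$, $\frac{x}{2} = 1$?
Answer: $- \frac{14677}{22} \approx -667.14$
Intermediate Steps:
$x = 2$ ($x = 2 \cdot 1 = 2$)
$a = 36$ ($a = 3 \cdot 2 \cdot 6 = 6 \cdot 6 = 36$)
$p{\left(s,U \right)} = \frac{1}{2 U}$
$G = - \frac{1223}{66}$ ($G = -9 - \left(\frac{32}{3} + \frac{25}{12 - 34}\right) = -9 - \left(\frac{32}{3} + \frac{25}{-22}\right) = -9 - \frac{629}{66} = - \frac{1223}{66} \approx -18.53$)
$p{\left(-10,-11 \right)} + G a = \frac{1}{2 \left(-11\right)} - \frac{7338}{11} = \frac{1}{2} \left(- \frac{1}{11}\right) - \frac{7338}{11} = - \frac{1}{22} - \frac{7338}{11} = - \frac{14677}{22}$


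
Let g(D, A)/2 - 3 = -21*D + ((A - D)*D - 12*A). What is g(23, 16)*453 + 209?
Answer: -754489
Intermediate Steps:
g(D, A) = 6 - 42*D - 24*A + 2*D*(A - D) (g(D, A) = 6 + 2*(-21*D + ((A - D)*D - 12*A)) = 6 + 2*(-21*D + (D*(A - D) - 12*A)) = 6 + 2*(-21*D + (-12*A + D*(A - D))) = 6 + 2*(-21*D - 12*A + D*(A - D)) = 6 + (-42*D - 24*A + 2*D*(A - D)) = 6 - 42*D - 24*A + 2*D*(A - D))
g(23, 16)*453 + 209 = (6 - 42*23 - 24*16 - 2*23**2 + 2*16*23)*453 + 209 = (6 - 966 - 384 - 2*529 + 736)*453 + 209 = (6 - 966 - 384 - 1058 + 736)*453 + 209 = -1666*453 + 209 = -754698 + 209 = -754489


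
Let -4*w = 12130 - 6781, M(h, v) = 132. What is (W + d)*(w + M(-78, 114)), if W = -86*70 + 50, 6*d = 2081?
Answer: 54218573/8 ≈ 6.7773e+6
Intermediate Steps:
d = 2081/6 (d = (⅙)*2081 = 2081/6 ≈ 346.83)
W = -5970 (W = -6020 + 50 = -5970)
w = -5349/4 (w = -(12130 - 6781)/4 = -¼*5349 = -5349/4 ≈ -1337.3)
(W + d)*(w + M(-78, 114)) = (-5970 + 2081/6)*(-5349/4 + 132) = -33739/6*(-4821/4) = 54218573/8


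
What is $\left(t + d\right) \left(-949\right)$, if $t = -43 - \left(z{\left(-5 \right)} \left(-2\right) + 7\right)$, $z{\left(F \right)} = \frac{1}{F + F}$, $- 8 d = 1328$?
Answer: $\frac{1025869}{5} \approx 2.0517 \cdot 10^{5}$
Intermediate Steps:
$d = -166$ ($d = \left(- \frac{1}{8}\right) 1328 = -166$)
$z{\left(F \right)} = \frac{1}{2 F}$
$t = - \frac{251}{5}$ ($t = -43 - \left(\frac{1}{2 \left(-5\right)} \left(-2\right) + 7\right) = -43 - \left(\frac{1}{2} \left(- \frac{1}{5}\right) \left(-2\right) + 7\right) = -43 - \left(\left(- \frac{1}{10}\right) \left(-2\right) + 7\right) = -43 - \left(\frac{1}{5} + 7\right) = -43 - \frac{36}{5} = - \frac{251}{5} \approx -50.2$)
$\left(t + d\right) \left(-949\right) = \left(- \frac{251}{5} - 166\right) \left(-949\right) = \left(- \frac{1081}{5}\right) \left(-949\right) = \frac{1025869}{5}$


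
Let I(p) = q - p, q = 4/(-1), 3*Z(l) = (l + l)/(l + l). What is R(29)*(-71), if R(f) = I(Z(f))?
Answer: 923/3 ≈ 307.67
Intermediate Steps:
Z(l) = ⅓ (Z(l) = ((l + l)/(l + l))/3 = ((2*l)/((2*l)))/3 = ((2*l)*(1/(2*l)))/3 = (⅓)*1 = ⅓)
q = -4 (q = 4*(-1) = -4)
I(p) = -4 - p
R(f) = -13/3 (R(f) = -4 - 1*⅓ = -4 - ⅓ = -13/3)
R(29)*(-71) = -13/3*(-71) = 923/3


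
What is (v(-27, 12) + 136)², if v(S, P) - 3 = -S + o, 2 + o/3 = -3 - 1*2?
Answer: 21025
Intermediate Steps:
o = -21 (o = -6 + 3*(-3 - 1*2) = -6 + 3*(-3 - 2) = -6 + 3*(-5) = -6 - 15 = -21)
v(S, P) = -18 - S (v(S, P) = 3 + (-S - 21) = 3 + (-21 - S) = -18 - S)
(v(-27, 12) + 136)² = ((-18 - 1*(-27)) + 136)² = ((-18 + 27) + 136)² = (9 + 136)² = 145² = 21025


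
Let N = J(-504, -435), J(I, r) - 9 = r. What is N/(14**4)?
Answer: -213/19208 ≈ -0.011089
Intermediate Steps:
J(I, r) = 9 + r
N = -426 (N = 9 - 435 = -426)
N/(14**4) = -426/(14**4) = -426/38416 = -426*1/38416 = -213/19208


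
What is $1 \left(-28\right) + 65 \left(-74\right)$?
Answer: $-4838$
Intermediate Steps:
$1 \left(-28\right) + 65 \left(-74\right) = -28 - 4810 = -4838$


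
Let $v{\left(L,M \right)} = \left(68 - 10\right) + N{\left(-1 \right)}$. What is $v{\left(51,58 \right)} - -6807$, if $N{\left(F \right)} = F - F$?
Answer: $6865$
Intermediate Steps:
$N{\left(F \right)} = 0$
$v{\left(L,M \right)} = 58$ ($v{\left(L,M \right)} = \left(68 - 10\right) + 0 = 58 + 0 = 58$)
$v{\left(51,58 \right)} - -6807 = 58 - -6807 = 58 + 6807 = 6865$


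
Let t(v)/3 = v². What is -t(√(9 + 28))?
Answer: -111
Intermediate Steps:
t(v) = 3*v²
-t(√(9 + 28)) = -3*(√(9 + 28))² = -3*(√37)² = -3*37 = -1*111 = -111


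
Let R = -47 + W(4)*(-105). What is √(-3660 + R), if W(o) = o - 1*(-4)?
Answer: I*√4547 ≈ 67.431*I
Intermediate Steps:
W(o) = 4 + o (W(o) = o + 4 = 4 + o)
R = -887 (R = -47 + (4 + 4)*(-105) = -47 + 8*(-105) = -47 - 840 = -887)
√(-3660 + R) = √(-3660 - 887) = √(-4547) = I*√4547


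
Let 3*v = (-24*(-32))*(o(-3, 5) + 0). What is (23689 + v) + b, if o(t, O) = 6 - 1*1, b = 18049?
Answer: 43018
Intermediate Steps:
o(t, O) = 5 (o(t, O) = 6 - 1 = 5)
v = 1280 (v = ((-24*(-32))*(5 + 0))/3 = (768*5)/3 = (⅓)*3840 = 1280)
(23689 + v) + b = (23689 + 1280) + 18049 = 24969 + 18049 = 43018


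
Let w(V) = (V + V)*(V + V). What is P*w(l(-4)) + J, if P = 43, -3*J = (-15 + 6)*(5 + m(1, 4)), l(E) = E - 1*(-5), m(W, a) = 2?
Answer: 193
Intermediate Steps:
l(E) = 5 + E (l(E) = E + 5 = 5 + E)
w(V) = 4*V**2 (w(V) = (2*V)*(2*V) = 4*V**2)
J = 21 (J = -(-15 + 6)*(5 + 2)/3 = -(-3)*7 = -1/3*(-63) = 21)
P*w(l(-4)) + J = 43*(4*(5 - 4)**2) + 21 = 43*(4*1**2) + 21 = 43*(4*1) + 21 = 43*4 + 21 = 172 + 21 = 193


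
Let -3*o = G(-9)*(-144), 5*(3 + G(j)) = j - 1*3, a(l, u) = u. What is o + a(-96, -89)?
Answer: -1741/5 ≈ -348.20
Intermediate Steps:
G(j) = -18/5 + j/5 (G(j) = -3 + (j - 1*3)/5 = -3 + (j - 3)/5 = -3 + (-3 + j)/5 = -3 + (-⅗ + j/5) = -18/5 + j/5)
o = -1296/5 (o = -(-18/5 + (⅕)*(-9))*(-144)/3 = -(-18/5 - 9/5)*(-144)/3 = -(-9)*(-144)/5 = -⅓*3888/5 = -1296/5 ≈ -259.20)
o + a(-96, -89) = -1296/5 - 89 = -1741/5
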